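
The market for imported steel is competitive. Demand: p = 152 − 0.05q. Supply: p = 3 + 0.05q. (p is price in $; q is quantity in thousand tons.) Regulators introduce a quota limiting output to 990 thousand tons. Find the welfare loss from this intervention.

$12500 thousand

Competitive equilibrium: 152 − 0.05q = 3 + 0.05q → q* = 1490, p* = 77.5.
At q = 990: demand price = 152 − 0.05·990 = 102.5; supply price = 3 + 0.05·990 = 52.5.
Δq = 1490 − 990 = 500; wedge = 102.5 − 52.5 = 50.
Welfare loss = ½ × 500 × 50 = $12500 thousand.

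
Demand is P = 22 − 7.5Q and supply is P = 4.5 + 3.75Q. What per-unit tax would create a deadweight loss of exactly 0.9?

Competitive equilibrium: 22 − 7.5Q = 4.5 + 3.75Q → Q* = 1.5556, P* = 10.3333.
A tax t gives ΔQ = t/11.25 and wedge t, so DWL = t²/22.5.
t²/22.5 = 0.9 → t² = 20.25 → t = 4.5.

4.5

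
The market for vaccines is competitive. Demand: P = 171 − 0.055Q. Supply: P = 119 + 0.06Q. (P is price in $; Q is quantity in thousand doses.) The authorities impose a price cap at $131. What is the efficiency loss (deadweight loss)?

Competitive equilibrium: 171 − 0.055Q = 119 + 0.06Q → Q* = 452.1739, P* = 146.1304.
At the ceiling P = 131, quantity supplied = (131 − 119)/0.06 = 200.
Willingness to pay at Q' = 200: 171 − 0.055·200 = 160.
ΔQ = 452.1739 − 200 = 252.1739; wedge = 160 − 131 = 29.
The triangle = ½ × 252.1739 × 29 = $3656.52 thousand.

$3656.52 thousand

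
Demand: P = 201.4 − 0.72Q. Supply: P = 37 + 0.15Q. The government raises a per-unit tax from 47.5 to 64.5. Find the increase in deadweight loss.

1094.25

Competitive equilibrium: 201.4 − 0.72Q = 37 + 0.15Q → Q* = 188.9655, P* = 65.3448.
For a per-unit tax t: ΔQ = t/0.87, so DWL = ½·t·(t/0.87) = t²/1.74.
At t = 47.5: DWL = 1296.695. At t = 64.5: DWL = 2390.948.
Increase = 2390.948 − 1296.695 = 1094.25.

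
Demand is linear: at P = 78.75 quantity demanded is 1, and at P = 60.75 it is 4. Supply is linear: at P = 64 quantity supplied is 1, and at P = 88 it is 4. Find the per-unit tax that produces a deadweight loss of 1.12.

5.6

Demand slope = (60.75 − 78.75)/(4 − 1) = −6, so P = 84.75 − 6Q.
Supply slope = (88 − 64)/(4 − 1) = 8, so P = 56 + 8Q.
Competitive equilibrium: 84.75 − 6Q = 56 + 8Q → Q* = 2.0536, P* = 72.4286.
A tax t gives ΔQ = t/14 and wedge t, so DWL = t²/28.
t²/28 = 1.12 → t² = 31.36 → t = 5.6.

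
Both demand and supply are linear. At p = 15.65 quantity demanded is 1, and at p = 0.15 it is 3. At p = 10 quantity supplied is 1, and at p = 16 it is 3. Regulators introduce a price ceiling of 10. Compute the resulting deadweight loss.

1.48

Demand slope = (0.15 − 15.65)/(3 − 1) = −7.75, so p = 23.4 − 7.75q.
Supply slope = (16 − 10)/(3 − 1) = 3, so p = 7 + 3q.
Competitive equilibrium: 23.4 − 7.75q = 7 + 3q → q* = 1.5256, p* = 11.5767.
At the ceiling p = 10, quantity supplied = (10 − 7)/3 = 1.
Willingness to pay at q' = 1: 23.4 − 7.75·1 = 15.65.
Δq = 1.5256 − 1 = 0.5256; wedge = 15.65 − 10 = 5.65.
Welfare loss = ½ × 0.5256 × 5.65 = 1.48.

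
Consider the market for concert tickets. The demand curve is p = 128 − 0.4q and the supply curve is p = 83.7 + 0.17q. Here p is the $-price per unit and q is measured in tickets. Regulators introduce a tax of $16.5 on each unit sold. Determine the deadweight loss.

Competitive equilibrium: 128 − 0.4q = 83.7 + 0.17q → q* = 77.7193, p* = 96.9123.
With the tax, the buyer price exceeds the seller price by 16.5: (128 − 0.4q) − (83.7 + 0.17q) = 16.5 → q' = 48.7719.
Δq = 77.7193 − 48.7719 = 28.9474; the wedge equals the tax, 16.5.
Deadweight loss = ½ × 28.9474 × 16.5 = $238.82.

$238.82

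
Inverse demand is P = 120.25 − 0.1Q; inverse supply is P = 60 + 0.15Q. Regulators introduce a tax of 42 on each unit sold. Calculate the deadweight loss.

3528

Competitive equilibrium: 120.25 − 0.1Q = 60 + 0.15Q → Q* = 241, P* = 96.15.
With the tax, the buyer price exceeds the seller price by 42: (120.25 − 0.1Q) − (60 + 0.15Q) = 42 → Q' = 73.
ΔQ = 241 − 73 = 168; the wedge equals the tax, 42.
The triangle = ½ × 168 × 42 = 3528.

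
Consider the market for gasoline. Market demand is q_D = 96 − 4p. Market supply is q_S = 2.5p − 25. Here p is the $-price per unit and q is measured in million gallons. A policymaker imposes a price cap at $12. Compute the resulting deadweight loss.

$88.89 million

In inverse form: demand p = 24 − 0.25q, supply p = 10 + 0.4q.
Competitive equilibrium: 24 − 0.25q = 10 + 0.4q → q* = 21.5385, p* = 18.6154.
At the ceiling p = 12, quantity supplied = (12 − 10)/0.4 = 5.
Willingness to pay at q' = 5: 24 − 0.25·5 = 22.75.
Δq = 21.5385 − 5 = 16.5385; wedge = 22.75 − 12 = 10.75.
Deadweight loss = ½ × 16.5385 × 10.75 = $88.89 million.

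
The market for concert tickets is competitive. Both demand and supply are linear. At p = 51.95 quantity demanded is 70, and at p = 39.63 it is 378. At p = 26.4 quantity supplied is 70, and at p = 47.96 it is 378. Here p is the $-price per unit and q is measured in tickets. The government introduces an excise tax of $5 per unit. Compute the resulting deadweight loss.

$113.64

Demand slope = (39.63 − 51.95)/(378 − 70) = −0.04, so p = 54.75 − 0.04q.
Supply slope = (47.96 − 26.4)/(378 − 70) = 0.07, so p = 21.5 + 0.07q.
Competitive equilibrium: 54.75 − 0.04q = 21.5 + 0.07q → q* = 302.2727, p* = 42.6591.
With the tax, the buyer price exceeds the seller price by 5: (54.75 − 0.04q) − (21.5 + 0.07q) = 5 → q' = 256.8182.
Δq = 302.2727 − 256.8182 = 45.4545; the wedge equals the tax, 5.
Deadweight loss = ½ × 45.4545 × 5 = $113.64.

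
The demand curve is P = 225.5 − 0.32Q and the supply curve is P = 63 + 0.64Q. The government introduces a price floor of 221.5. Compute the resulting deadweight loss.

11797.01

Competitive equilibrium: 225.5 − 0.32Q = 63 + 0.64Q → Q* = 169.270833, P* = 171.333333.
At the floor P = 221.5, quantity demanded = (225.5 − 221.5)/0.32 = 12.5.
Sellers' marginal cost at Q' = 12.5: 63 + 0.64·12.5 = 71.
ΔQ = 169.270833 − 12.5 = 156.770833; wedge = 221.5 − 71 = 150.5.
The triangle = ½ × 156.770833 × 150.5 = 11797.01.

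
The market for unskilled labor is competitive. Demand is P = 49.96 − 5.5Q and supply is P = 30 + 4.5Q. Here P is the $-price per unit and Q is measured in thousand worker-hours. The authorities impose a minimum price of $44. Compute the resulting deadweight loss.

$4.16 thousand

Competitive equilibrium: 49.96 − 5.5Q = 30 + 4.5Q → Q* = 1.996, P* = 38.982.
At the floor P = 44, quantity demanded = (49.96 − 44)/5.5 = 1.0836.
Sellers' marginal cost at Q' = 1.0836: 30 + 4.5·1.0836 = 34.8762.
ΔQ = 1.996 − 1.0836 = 0.9124; wedge = 44 − 34.8762 = 9.1238.
DWL = ½ × 0.9124 × 9.1238 = $4.16 thousand.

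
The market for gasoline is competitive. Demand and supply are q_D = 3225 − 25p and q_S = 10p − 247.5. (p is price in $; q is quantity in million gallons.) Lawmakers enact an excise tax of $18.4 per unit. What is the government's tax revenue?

$11283.14 million

In inverse form: demand p = 129 − 0.04q, supply p = 24.75 + 0.1q.
Competitive equilibrium: 129 − 0.04q = 24.75 + 0.1q → q* = 744.6429, p* = 99.2143.
With the tax, the buyer price exceeds the seller price by 18.4: (129 − 0.04q) − (24.75 + 0.1q) = 18.4 → q' = 613.2143.
Tax revenue = 18.4 × 613.2143 = $11283.14 million.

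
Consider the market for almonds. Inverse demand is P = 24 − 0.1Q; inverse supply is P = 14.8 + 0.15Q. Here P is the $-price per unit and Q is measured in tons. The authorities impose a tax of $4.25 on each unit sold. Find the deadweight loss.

$36.125

Competitive equilibrium: 24 − 0.1Q = 14.8 + 0.15Q → Q* = 36.8, P* = 20.32.
With the tax, the buyer price exceeds the seller price by 4.25: (24 − 0.1Q) − (14.8 + 0.15Q) = 4.25 → Q' = 19.8.
ΔQ = 36.8 − 19.8 = 17; the wedge equals the tax, 4.25.
The triangle = ½ × 17 × 4.25 = $36.125.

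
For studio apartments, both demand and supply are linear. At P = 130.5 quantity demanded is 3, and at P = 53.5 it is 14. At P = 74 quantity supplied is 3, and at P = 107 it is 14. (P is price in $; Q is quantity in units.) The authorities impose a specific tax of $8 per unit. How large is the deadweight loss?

$3.20

Demand slope = (53.5 − 130.5)/(14 − 3) = −7, so P = 151.5 − 7Q.
Supply slope = (107 − 74)/(14 − 3) = 3, so P = 65 + 3Q.
Competitive equilibrium: 151.5 − 7Q = 65 + 3Q → Q* = 8.65, P* = 90.95.
With the tax, the buyer price exceeds the seller price by 8: (151.5 − 7Q) − (65 + 3Q) = 8 → Q' = 7.85.
ΔQ = 8.65 − 7.85 = 0.8; the wedge equals the tax, 8.
DWL = ½ × 0.8 × 8 = $3.20.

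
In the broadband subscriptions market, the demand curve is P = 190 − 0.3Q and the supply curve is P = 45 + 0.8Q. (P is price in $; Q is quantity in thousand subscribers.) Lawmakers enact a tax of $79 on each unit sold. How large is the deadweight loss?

$2836.82 thousand

Competitive equilibrium: 190 − 0.3Q = 45 + 0.8Q → Q* = 131.8182, P* = 150.4545.
With the tax, the buyer price exceeds the seller price by 79: (190 − 0.3Q) − (45 + 0.8Q) = 79 → Q' = 60.
ΔQ = 131.8182 − 60 = 71.8182; the wedge equals the tax, 79.
Deadweight loss = ½ × 71.8182 × 79 = $2836.82 thousand.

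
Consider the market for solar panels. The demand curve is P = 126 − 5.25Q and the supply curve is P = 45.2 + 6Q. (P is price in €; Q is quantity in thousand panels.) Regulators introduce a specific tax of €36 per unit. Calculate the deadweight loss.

Competitive equilibrium: 126 − 5.25Q = 45.2 + 6Q → Q* = 7.1822, P* = 88.2933.
With the tax, the buyer price exceeds the seller price by 36: (126 − 5.25Q) − (45.2 + 6Q) = 36 → Q' = 3.9822.
ΔQ = 7.1822 − 3.9822 = 3.2; the wedge equals the tax, 36.
DWL = ½ × 3.2 × 36 = €57.60 thousand.

€57.60 thousand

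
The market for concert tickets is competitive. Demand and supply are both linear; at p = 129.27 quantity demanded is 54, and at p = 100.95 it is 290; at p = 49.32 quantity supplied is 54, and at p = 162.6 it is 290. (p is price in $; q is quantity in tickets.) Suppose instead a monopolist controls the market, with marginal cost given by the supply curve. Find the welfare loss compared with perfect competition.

Demand slope = (100.95 − 129.27)/(290 − 54) = −0.12, so p = 135.75 − 0.12q.
Supply slope = (162.6 − 49.32)/(290 − 54) = 0.48, so p = 23.4 + 0.48q.
Competitive equilibrium: 135.75 − 0.12q = 23.4 + 0.48q → q* = 187.25, p* = 113.28.
Marginal revenue: MR = 135.75 − 0.24q. Set MR = MC: 135.75 − 0.24q = 23.4 + 0.48q → q_m = 156.0417.
Price p_m = 135.75 − 0.12·156.0417 = 117.025; MC(q_m) = 23.4 + 0.48·156.0417 = 98.3.
Competitive q* = 187.25, so Δq = 31.2083; wedge = 117.025 − 98.3 = 18.725.
The triangle = ½ × 31.2083 × 18.725 = $292.19.

$292.19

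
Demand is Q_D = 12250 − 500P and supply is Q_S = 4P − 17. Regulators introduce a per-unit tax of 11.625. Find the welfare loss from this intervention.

In inverse form: demand P = 24.5 − 0.002Q, supply P = 4.25 + 0.25Q.
Competitive equilibrium: 24.5 − 0.002Q = 4.25 + 0.25Q → Q* = 80.3571, P* = 24.3393.
With the tax, the buyer price exceeds the seller price by 11.625: (24.5 − 0.002Q) − (4.25 + 0.25Q) = 11.625 → Q' = 34.2262.
ΔQ = 80.3571 − 34.2262 = 46.1309; the wedge equals the tax, 11.625.
The triangle = ½ × 46.1309 × 11.625 = 268.14.

268.14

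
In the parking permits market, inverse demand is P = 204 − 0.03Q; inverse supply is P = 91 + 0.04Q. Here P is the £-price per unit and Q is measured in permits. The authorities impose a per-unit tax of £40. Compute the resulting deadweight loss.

Competitive equilibrium: 204 − 0.03Q = 91 + 0.04Q → Q* = 1614.2857, P* = 155.5714.
With the tax, the buyer price exceeds the seller price by 40: (204 − 0.03Q) − (91 + 0.04Q) = 40 → Q' = 1042.8571.
ΔQ = 1614.2857 − 1042.8571 = 571.4286; the wedge equals the tax, 40.
Welfare loss = ½ × 571.4286 × 40 = £11428.57.

£11428.57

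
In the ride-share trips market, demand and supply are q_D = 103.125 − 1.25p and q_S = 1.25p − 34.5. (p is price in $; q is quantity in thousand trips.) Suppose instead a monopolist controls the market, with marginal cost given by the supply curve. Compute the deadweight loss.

In inverse form: demand p = 82.5 − 0.8q, supply p = 27.6 + 0.8q.
Competitive equilibrium: 82.5 − 0.8q = 27.6 + 0.8q → q* = 34.3125, p* = 55.05.
Marginal revenue: MR = 82.5 − 1.6q. Set MR = MC: 82.5 − 1.6q = 27.6 + 0.8q → q_m = 22.875.
Price p_m = 82.5 − 0.8·22.875 = 64.2; MC(q_m) = 27.6 + 0.8·22.875 = 45.9.
Competitive q* = 34.3125, so Δq = 11.4375; wedge = 64.2 − 45.9 = 18.3.
Deadweight loss = ½ × 11.4375 × 18.3 = $104.65 thousand.

$104.65 thousand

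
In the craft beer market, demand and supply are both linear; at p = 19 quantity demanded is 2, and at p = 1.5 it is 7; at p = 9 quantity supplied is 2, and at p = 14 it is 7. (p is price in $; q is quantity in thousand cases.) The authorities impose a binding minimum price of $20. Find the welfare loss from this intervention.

Demand slope = (1.5 − 19)/(7 − 2) = −3.5, so p = 26 − 3.5q.
Supply slope = (14 − 9)/(7 − 2) = 1, so p = 7 + q.
Competitive equilibrium: 26 − 3.5q = 7 + q → q* = 4.2222, p* = 11.2222.
At the floor p = 20, quantity demanded = (26 − 20)/3.5 = 1.7143.
Sellers' marginal cost at q' = 1.7143: 7 + 1·1.7143 = 8.7143.
Δq = 4.2222 − 1.7143 = 2.5079; wedge = 20 − 8.7143 = 11.2857.
DWL = ½ × 2.5079 × 11.2857 = $14.15 thousand.

$14.15 thousand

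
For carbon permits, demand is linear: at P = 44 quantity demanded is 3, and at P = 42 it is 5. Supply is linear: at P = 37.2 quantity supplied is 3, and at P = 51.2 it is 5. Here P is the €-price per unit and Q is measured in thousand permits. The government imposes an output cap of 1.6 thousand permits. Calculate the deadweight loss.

Demand slope = (42 − 44)/(5 − 3) = −1, so P = 47 − Q.
Supply slope = (51.2 − 37.2)/(5 − 3) = 7, so P = 16.2 + 7Q.
Competitive equilibrium: 47 − Q = 16.2 + 7Q → Q* = 3.85, P* = 43.15.
At Q = 1.6: demand price = 47 − 1·1.6 = 45.4; supply price = 16.2 + 7·1.6 = 27.4.
ΔQ = 3.85 − 1.6 = 2.25; wedge = 45.4 − 27.4 = 18.
Welfare loss = ½ × 2.25 × 18 = €20.25 thousand.

€20.25 thousand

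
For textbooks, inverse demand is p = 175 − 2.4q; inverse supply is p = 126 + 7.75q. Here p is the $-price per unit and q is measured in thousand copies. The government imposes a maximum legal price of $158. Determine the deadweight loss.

Competitive equilibrium: 175 − 2.4q = 126 + 7.75q → q* = 4.8276, p* = 163.4138.
At the ceiling p = 158, quantity supplied = (158 − 126)/7.75 = 4.129.
Willingness to pay at q' = 4.129: 175 − 2.4·4.129 = 165.0904.
Δq = 4.8276 − 4.129 = 0.6986; wedge = 165.0904 − 158 = 7.0904.
Welfare loss = ½ × 0.6986 × 7.0904 = $2.48 thousand.

$2.48 thousand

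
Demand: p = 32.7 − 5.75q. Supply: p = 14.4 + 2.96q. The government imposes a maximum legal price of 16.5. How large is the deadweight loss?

8.43

Competitive equilibrium: 32.7 − 5.75q = 14.4 + 2.96q → q* = 2.101, p* = 20.6191.
At the ceiling p = 16.5, quantity supplied = (16.5 − 14.4)/2.96 = 0.7095.
Willingness to pay at q' = 0.7095: 32.7 − 5.75·0.7095 = 28.6204.
Δq = 2.101 − 0.7095 = 1.3915; wedge = 28.6204 − 16.5 = 12.1204.
Deadweight loss = ½ × 1.3915 × 12.1204 = 8.43.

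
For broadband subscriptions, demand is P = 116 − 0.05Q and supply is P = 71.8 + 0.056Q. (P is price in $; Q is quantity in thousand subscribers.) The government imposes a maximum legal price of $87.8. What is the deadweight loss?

$913.24 thousand

Competitive equilibrium: 116 − 0.05Q = 71.8 + 0.056Q → Q* = 416.9811, P* = 95.1509.
At the ceiling P = 87.8, quantity supplied = (87.8 − 71.8)/0.056 = 285.7143.
Willingness to pay at Q' = 285.7143: 116 − 0.05·285.7143 = 101.7143.
ΔQ = 416.9811 − 285.7143 = 131.2668; wedge = 101.7143 − 87.8 = 13.9143.
Deadweight loss = ½ × 131.2668 × 13.9143 = $913.24 thousand.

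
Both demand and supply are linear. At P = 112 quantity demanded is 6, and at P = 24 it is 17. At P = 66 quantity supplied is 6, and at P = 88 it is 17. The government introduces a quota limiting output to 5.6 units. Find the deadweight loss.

Demand slope = (24 − 112)/(17 − 6) = −8, so P = 160 − 8Q.
Supply slope = (88 − 66)/(17 − 6) = 2, so P = 54 + 2Q.
Competitive equilibrium: 160 − 8Q = 54 + 2Q → Q* = 10.6, P* = 75.2.
At Q = 5.6: demand price = 160 − 8·5.6 = 115.2; supply price = 54 + 2·5.6 = 65.2.
ΔQ = 10.6 − 5.6 = 5; wedge = 115.2 − 65.2 = 50.
Welfare loss = ½ × 5 × 50 = 125.

125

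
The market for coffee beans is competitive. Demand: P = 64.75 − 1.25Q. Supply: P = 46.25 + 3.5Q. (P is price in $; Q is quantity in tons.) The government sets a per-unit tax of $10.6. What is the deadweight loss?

$11.83

Competitive equilibrium: 64.75 − 1.25Q = 46.25 + 3.5Q → Q* = 3.8947, P* = 59.8816.
With the tax, the buyer price exceeds the seller price by 10.6: (64.75 − 1.25Q) − (46.25 + 3.5Q) = 10.6 → Q' = 1.6632.
ΔQ = 3.8947 − 1.6632 = 2.2315; the wedge equals the tax, 10.6.
DWL = ½ × 2.2315 × 10.6 = $11.83.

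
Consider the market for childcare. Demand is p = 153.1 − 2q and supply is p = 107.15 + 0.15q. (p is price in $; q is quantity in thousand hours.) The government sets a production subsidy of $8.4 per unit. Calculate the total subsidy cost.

Competitive equilibrium: 153.1 − 2q = 107.15 + 0.15q → q* = 21.3721, p* = 110.3558.
The subsidy lowers effective supply by 8.4: p = 98.75 + 0.15q.
New quantity: 153.1 − 2q = 98.75 + 0.15q → q' = 25.2791.
Total subsidy cost = 8.4 × 25.2791 = $212.34 thousand.

$212.34 thousand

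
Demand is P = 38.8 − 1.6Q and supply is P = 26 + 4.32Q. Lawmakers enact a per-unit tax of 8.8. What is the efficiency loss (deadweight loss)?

Competitive equilibrium: 38.8 − 1.6Q = 26 + 4.32Q → Q* = 2.1622, P* = 35.3405.
With the tax, the buyer price exceeds the seller price by 8.8: (38.8 − 1.6Q) − (26 + 4.32Q) = 8.8 → Q' = 0.6757.
ΔQ = 2.1622 − 0.6757 = 1.4865; the wedge equals the tax, 8.8.
Welfare loss = ½ × 1.4865 × 8.8 = 6.54.

6.54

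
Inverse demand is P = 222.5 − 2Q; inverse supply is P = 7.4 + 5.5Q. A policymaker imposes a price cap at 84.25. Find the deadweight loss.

811.14

Competitive equilibrium: 222.5 − 2Q = 7.4 + 5.5Q → Q* = 28.68, P* = 165.14.
At the ceiling P = 84.25, quantity supplied = (84.25 − 7.4)/5.5 = 13.9727.
Willingness to pay at Q' = 13.9727: 222.5 − 2·13.9727 = 194.5546.
ΔQ = 28.68 − 13.9727 = 14.7073; wedge = 194.5546 − 84.25 = 110.3046.
DWL = ½ × 14.7073 × 110.3046 = 811.14.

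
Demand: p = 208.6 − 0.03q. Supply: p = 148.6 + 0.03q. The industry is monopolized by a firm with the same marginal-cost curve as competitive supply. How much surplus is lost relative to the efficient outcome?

3333.33

Competitive equilibrium: 208.6 − 0.03q = 148.6 + 0.03q → q* = 1000, p* = 178.6.
Marginal revenue: MR = 208.6 − 0.06q. Set MR = MC: 208.6 − 0.06q = 148.6 + 0.03q → q_m = 666.6667.
Price p_m = 208.6 − 0.03·666.6667 = 188.6; MC(q_m) = 148.6 + 0.03·666.6667 = 168.6.
Competitive q* = 1000, so Δq = 333.3333; wedge = 188.6 − 168.6 = 20.
Welfare loss = ½ × 333.3333 × 20 = 3333.33.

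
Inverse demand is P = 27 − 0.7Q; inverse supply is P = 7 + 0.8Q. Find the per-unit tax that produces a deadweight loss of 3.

3

Competitive equilibrium: 27 − 0.7Q = 7 + 0.8Q → Q* = 13.3333, P* = 17.6667.
A tax t gives ΔQ = t/1.5 and wedge t, so DWL = t²/3.
t²/3 = 3 → t² = 9 → t = 3.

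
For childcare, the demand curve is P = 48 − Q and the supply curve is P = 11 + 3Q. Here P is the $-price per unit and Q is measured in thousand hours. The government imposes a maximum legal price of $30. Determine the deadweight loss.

$17.01 thousand

Competitive equilibrium: 48 − Q = 11 + 3Q → Q* = 9.25, P* = 38.75.
At the ceiling P = 30, quantity supplied = (30 − 11)/3 = 6.3333.
Willingness to pay at Q' = 6.3333: 48 − 1·6.3333 = 41.6667.
ΔQ = 9.25 − 6.3333 = 2.9167; wedge = 41.6667 − 30 = 11.6667.
The triangle = ½ × 2.9167 × 11.6667 = $17.01 thousand.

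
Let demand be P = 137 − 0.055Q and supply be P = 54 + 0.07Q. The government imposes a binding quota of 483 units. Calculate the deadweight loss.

2047.56

Competitive equilibrium: 137 − 0.055Q = 54 + 0.07Q → Q* = 664, P* = 100.48.
At Q = 483: demand price = 137 − 0.055·483 = 110.435; supply price = 54 + 0.07·483 = 87.81.
ΔQ = 664 − 483 = 181; wedge = 110.435 − 87.81 = 22.625.
Welfare loss = ½ × 181 × 22.625 = 2047.56.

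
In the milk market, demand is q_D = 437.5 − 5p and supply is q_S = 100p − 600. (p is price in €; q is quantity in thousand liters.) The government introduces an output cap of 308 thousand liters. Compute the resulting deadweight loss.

In inverse form: demand p = 87.5 − 0.2q, supply p = 6 + 0.01q.
Competitive equilibrium: 87.5 − 0.2q = 6 + 0.01q → q* = 388.0952, p* = 9.881.
At q = 308: demand price = 87.5 − 0.2·308 = 25.9; supply price = 6 + 0.01·308 = 9.08.
Δq = 388.0952 − 308 = 80.0952; wedge = 25.9 − 9.08 = 16.82.
Deadweight loss = ½ × 80.0952 × 16.82 = €673.60 thousand.

€673.60 thousand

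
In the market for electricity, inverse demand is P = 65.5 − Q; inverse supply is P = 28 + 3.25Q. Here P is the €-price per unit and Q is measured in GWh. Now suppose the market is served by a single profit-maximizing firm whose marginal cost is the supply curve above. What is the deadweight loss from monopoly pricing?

€6

Competitive equilibrium: 65.5 − Q = 28 + 3.25Q → Q* = 8.8235, P* = 56.6765.
Marginal revenue: MR = 65.5 − 2Q. Set MR = MC: 65.5 − 2Q = 28 + 3.25Q → Q_m = 7.1429.
Price P_m = 65.5 − 1·7.1429 = 58.3571; MC(Q_m) = 28 + 3.25·7.1429 = 51.2144.
Competitive Q* = 8.8235, so ΔQ = 1.6806; wedge = 58.3571 − 51.2144 = 7.1427.
Deadweight loss = ½ × 1.6806 × 7.1427 = €6.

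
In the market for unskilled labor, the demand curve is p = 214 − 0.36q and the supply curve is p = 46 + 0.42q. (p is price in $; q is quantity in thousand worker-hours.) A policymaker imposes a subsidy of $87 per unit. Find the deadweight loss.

$4851.92 thousand

Competitive equilibrium: 214 − 0.36q = 46 + 0.42q → q* = 215.3846, p* = 136.4615.
The subsidy lowers effective supply by 87: p = 0.42q − 41.
New quantity: 214 − 0.36q = 0.42q − 41 → q' = 326.9231.
Overproduction Δq = 326.9231 − 215.3846 = 111.5385; wedge = subsidy = 87.
DWL = ½ × 111.5385 × 87 = $4851.92 thousand.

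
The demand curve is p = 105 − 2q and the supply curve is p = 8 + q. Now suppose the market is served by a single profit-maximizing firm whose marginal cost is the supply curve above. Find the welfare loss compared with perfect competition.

250.91

Competitive equilibrium: 105 − 2q = 8 + q → q* = 32.3333, p* = 40.3333.
Marginal revenue: MR = 105 − 4q. Set MR = MC: 105 − 4q = 8 + q → q_m = 19.4.
Price p_m = 105 − 2·19.4 = 66.2; MC(q_m) = 8 + 1·19.4 = 27.4.
Competitive q* = 32.3333, so Δq = 12.9333; wedge = 66.2 − 27.4 = 38.8.
DWL = ½ × 12.9333 × 38.8 = 250.91.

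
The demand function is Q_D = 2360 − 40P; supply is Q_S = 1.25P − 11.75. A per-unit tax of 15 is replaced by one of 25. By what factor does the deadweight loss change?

2.778

In inverse form: demand P = 59 − 0.025Q, supply P = 9.4 + 0.8Q.
Competitive equilibrium: 59 − 0.025Q = 9.4 + 0.8Q → Q* = 60.1212, P* = 57.497.
For a per-unit tax t: ΔQ = t/0.825, so DWL = ½·t·(t/0.825) = t²/1.65.
At t = 15: DWL = 136.364. At t = 25: DWL = 378.788.
Ratio = (25/15)² = 2.778.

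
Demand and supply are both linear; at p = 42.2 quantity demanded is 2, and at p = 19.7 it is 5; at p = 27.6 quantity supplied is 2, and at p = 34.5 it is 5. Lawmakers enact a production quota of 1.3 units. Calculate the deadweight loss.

23.50

Demand slope = (19.7 − 42.2)/(5 − 2) = −7.5, so p = 57.2 − 7.5q.
Supply slope = (34.5 − 27.6)/(5 − 2) = 2.3, so p = 23 + 2.3q.
Competitive equilibrium: 57.2 − 7.5q = 23 + 2.3q → q* = 3.4898, p* = 31.0265.
At q = 1.3: demand price = 57.2 − 7.5·1.3 = 47.45; supply price = 23 + 2.3·1.3 = 25.99.
Δq = 3.4898 − 1.3 = 2.1898; wedge = 47.45 − 25.99 = 21.46.
Welfare loss = ½ × 2.1898 × 21.46 = 23.50.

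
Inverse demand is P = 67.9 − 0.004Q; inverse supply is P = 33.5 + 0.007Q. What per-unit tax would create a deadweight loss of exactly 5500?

Competitive equilibrium: 67.9 − 0.004Q = 33.5 + 0.007Q → Q* = 3127.2727, P* = 55.3909.
A tax t gives ΔQ = t/0.011 and wedge t, so DWL = t²/0.022.
t²/0.022 = 5500 → t² = 121 → t = 11.

11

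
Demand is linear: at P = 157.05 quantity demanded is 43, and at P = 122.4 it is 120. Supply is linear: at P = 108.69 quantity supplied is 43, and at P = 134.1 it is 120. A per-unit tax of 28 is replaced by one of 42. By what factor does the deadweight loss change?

Demand slope = (122.4 − 157.05)/(120 − 43) = −0.45, so P = 176.4 − 0.45Q.
Supply slope = (134.1 − 108.69)/(120 − 43) = 0.33, so P = 94.5 + 0.33Q.
Competitive equilibrium: 176.4 − 0.45Q = 94.5 + 0.33Q → Q* = 105, P* = 129.15.
For a per-unit tax t: ΔQ = t/0.78, so DWL = ½·t·(t/0.78) = t²/1.56.
At t = 28: DWL = 502.564. At t = 42: DWL = 1130.769.
Ratio = (42/28)² = 2.25.

2.25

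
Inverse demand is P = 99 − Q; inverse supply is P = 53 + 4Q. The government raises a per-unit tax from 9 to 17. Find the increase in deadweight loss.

Competitive equilibrium: 99 − Q = 53 + 4Q → Q* = 9.2, P* = 89.8.
For a per-unit tax t: ΔQ = t/5, so DWL = ½·t·(t/5) = t²/10.
At t = 9: DWL = 8.1. At t = 17: DWL = 28.9.
Increase = 28.9 − 8.1 = 20.80.

20.80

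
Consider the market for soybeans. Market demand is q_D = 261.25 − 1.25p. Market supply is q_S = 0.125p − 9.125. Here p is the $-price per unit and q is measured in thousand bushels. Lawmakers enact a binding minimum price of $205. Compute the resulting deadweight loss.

$480.91 thousand

In inverse form: demand p = 209 − 0.8q, supply p = 73 + 8q.
Competitive equilibrium: 209 − 0.8q = 73 + 8q → q* = 15.4545, p* = 196.6364.
At the floor p = 205, quantity demanded = (209 − 205)/0.8 = 5.
Sellers' marginal cost at q' = 5: 73 + 8·5 = 113.
Δq = 15.4545 − 5 = 10.4545; wedge = 205 − 113 = 92.
DWL = ½ × 10.4545 × 92 = $480.91 thousand.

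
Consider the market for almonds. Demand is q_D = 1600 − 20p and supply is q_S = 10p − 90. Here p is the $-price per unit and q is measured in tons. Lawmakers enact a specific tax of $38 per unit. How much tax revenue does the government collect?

$8360

In inverse form: demand p = 80 − 0.05q, supply p = 9 + 0.1q.
Competitive equilibrium: 80 − 0.05q = 9 + 0.1q → q* = 473.3333, p* = 56.3333.
With the tax, the buyer price exceeds the seller price by 38: (80 − 0.05q) − (9 + 0.1q) = 38 → q' = 220.
Tax revenue = 38 × 220 = $8360.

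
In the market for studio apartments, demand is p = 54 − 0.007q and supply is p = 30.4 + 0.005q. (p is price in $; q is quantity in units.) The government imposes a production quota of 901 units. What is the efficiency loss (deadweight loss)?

$6813.87

Competitive equilibrium: 54 − 0.007q = 30.4 + 0.005q → q* = 1966.6667, p* = 40.2333.
At q = 901: demand price = 54 − 0.007·901 = 47.693; supply price = 30.4 + 0.005·901 = 34.905.
Δq = 1966.6667 − 901 = 1065.6667; wedge = 47.693 − 34.905 = 12.788.
Welfare loss = ½ × 1065.6667 × 12.788 = $6813.87.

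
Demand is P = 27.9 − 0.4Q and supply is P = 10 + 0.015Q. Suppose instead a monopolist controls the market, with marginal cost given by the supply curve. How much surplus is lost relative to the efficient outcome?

92.99

Competitive equilibrium: 27.9 − 0.4Q = 10 + 0.015Q → Q* = 43.1325, P* = 10.647.
Marginal revenue: MR = 27.9 − 0.8Q. Set MR = MC: 27.9 − 0.8Q = 10 + 0.015Q → Q_m = 21.9632.
Price P_m = 27.9 − 0.4·21.9632 = 19.1147; MC(Q_m) = 10 + 0.015·21.9632 = 10.3294.
Competitive Q* = 43.1325, so ΔQ = 21.1693; wedge = 19.1147 − 10.3294 = 8.7853.
DWL = ½ × 21.1693 × 8.7853 = 92.99.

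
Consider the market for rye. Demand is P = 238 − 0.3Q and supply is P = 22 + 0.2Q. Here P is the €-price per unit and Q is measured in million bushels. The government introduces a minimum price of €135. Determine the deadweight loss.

Competitive equilibrium: 238 − 0.3Q = 22 + 0.2Q → Q* = 432, P* = 108.4.
At the floor P = 135, quantity demanded = (238 − 135)/0.3 = 343.3333.
Sellers' marginal cost at Q' = 343.3333: 22 + 0.2·343.3333 = 90.6667.
ΔQ = 432 − 343.3333 = 88.6667; wedge = 135 − 90.6667 = 44.3333.
Deadweight loss = ½ × 88.6667 × 44.3333 = €1965.44 million.

€1965.44 million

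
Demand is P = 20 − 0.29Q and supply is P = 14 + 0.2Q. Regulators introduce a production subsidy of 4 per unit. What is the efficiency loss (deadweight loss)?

16.33

Competitive equilibrium: 20 − 0.29Q = 14 + 0.2Q → Q* = 12.2449, P* = 16.449.
The subsidy lowers effective supply by 4: P = 10 + 0.2Q.
New quantity: 20 − 0.29Q = 10 + 0.2Q → Q' = 20.4082.
Overproduction ΔQ = 20.4082 − 12.2449 = 8.1633; wedge = subsidy = 4.
Deadweight loss = ½ × 8.1633 × 4 = 16.33.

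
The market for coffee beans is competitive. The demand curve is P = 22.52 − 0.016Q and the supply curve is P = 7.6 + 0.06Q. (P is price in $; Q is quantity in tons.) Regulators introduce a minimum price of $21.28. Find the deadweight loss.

Competitive equilibrium: 22.52 − 0.016Q = 7.6 + 0.06Q → Q* = 196.3158, P* = 19.3789.
At the floor P = 21.28, quantity demanded = (22.52 − 21.28)/0.016 = 77.5.
Sellers' marginal cost at Q' = 77.5: 7.6 + 0.06·77.5 = 12.25.
ΔQ = 196.3158 − 77.5 = 118.8158; wedge = 21.28 − 12.25 = 9.03.
Welfare loss = ½ × 118.8158 × 9.03 = $536.45.

$536.45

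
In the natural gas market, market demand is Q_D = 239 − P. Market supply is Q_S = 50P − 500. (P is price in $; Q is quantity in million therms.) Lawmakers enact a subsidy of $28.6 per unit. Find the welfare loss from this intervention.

In inverse form: demand P = 239 − Q, supply P = 10 + 0.02Q.
Competitive equilibrium: 239 − Q = 10 + 0.02Q → Q* = 224.5098, P* = 14.4902.
The subsidy lowers effective supply by 28.6: P = 0.02Q − 18.6.
New quantity: 239 − Q = 0.02Q − 18.6 → Q' = 252.549.
Overproduction ΔQ = 252.549 − 224.5098 = 28.0392; wedge = subsidy = 28.6.
Deadweight loss = ½ × 28.0392 × 28.6 = $400.96 million.

$400.96 million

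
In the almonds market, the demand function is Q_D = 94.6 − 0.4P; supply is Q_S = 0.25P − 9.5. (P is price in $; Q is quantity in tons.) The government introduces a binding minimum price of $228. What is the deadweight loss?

In inverse form: demand P = 236.5 − 2.5Q, supply P = 38 + 4Q.
Competitive equilibrium: 236.5 − 2.5Q = 38 + 4Q → Q* = 30.53846, P* = 160.15385.
At the floor P = 228, quantity demanded = (236.5 − 228)/2.5 = 3.4.
Sellers' marginal cost at Q' = 3.4: 38 + 4·3.4 = 51.6.
ΔQ = 30.53846 − 3.4 = 27.13846; wedge = 228 − 51.6 = 176.4.
DWL = ½ × 27.13846 × 176.4 = $2393.61.

$2393.61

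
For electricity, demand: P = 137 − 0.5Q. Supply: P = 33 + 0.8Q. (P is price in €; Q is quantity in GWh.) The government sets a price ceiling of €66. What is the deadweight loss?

€976.02

Competitive equilibrium: 137 − 0.5Q = 33 + 0.8Q → Q* = 80, P* = 97.
At the ceiling P = 66, quantity supplied = (66 − 33)/0.8 = 41.25.
Willingness to pay at Q' = 41.25: 137 − 0.5·41.25 = 116.375.
ΔQ = 80 − 41.25 = 38.75; wedge = 116.375 − 66 = 50.375.
DWL = ½ × 38.75 × 50.375 = €976.02.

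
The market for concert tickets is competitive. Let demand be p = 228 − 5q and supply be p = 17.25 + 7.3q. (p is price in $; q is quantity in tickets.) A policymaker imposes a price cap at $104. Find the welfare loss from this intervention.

$169.55

Competitive equilibrium: 228 − 5q = 17.25 + 7.3q → q* = 17.13415, p* = 142.32927.
At the ceiling p = 104, quantity supplied = (104 − 17.25)/7.3 = 11.88356.
Willingness to pay at q' = 11.88356: 228 − 5·11.88356 = 168.5822.
Δq = 17.13415 − 11.88356 = 5.25059; wedge = 168.5822 − 104 = 64.5822.
Deadweight loss = ½ × 5.25059 × 64.5822 = $169.55.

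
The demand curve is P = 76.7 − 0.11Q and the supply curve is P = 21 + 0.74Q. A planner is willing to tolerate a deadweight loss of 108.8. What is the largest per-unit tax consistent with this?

Competitive equilibrium: 76.7 − 0.11Q = 21 + 0.74Q → Q* = 65.5294, P* = 69.4918.
A tax t gives ΔQ = t/0.85 and wedge t, so DWL = t²/1.7.
t²/1.7 = 108.8 → t² = 184.96 → t = 13.6.

13.6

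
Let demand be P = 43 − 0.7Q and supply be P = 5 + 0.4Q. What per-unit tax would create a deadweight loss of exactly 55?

11

Competitive equilibrium: 43 − 0.7Q = 5 + 0.4Q → Q* = 34.5455, P* = 18.8182.
A tax t gives ΔQ = t/1.1 and wedge t, so DWL = t²/2.2.
t²/2.2 = 55 → t² = 121 → t = 11.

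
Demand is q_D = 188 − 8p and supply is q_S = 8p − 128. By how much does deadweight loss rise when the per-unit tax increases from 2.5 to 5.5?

In inverse form: demand p = 23.5 − 0.125q, supply p = 16 + 0.125q.
Competitive equilibrium: 23.5 − 0.125q = 16 + 0.125q → q* = 30, p* = 19.75.
For a per-unit tax t: Δq = t/0.25, so DWL = ½·t·(t/0.25) = t²/0.5.
At t = 2.5: DWL = 12.5. At t = 5.5: DWL = 60.5.
Increase = 60.5 − 12.5 = 48.

48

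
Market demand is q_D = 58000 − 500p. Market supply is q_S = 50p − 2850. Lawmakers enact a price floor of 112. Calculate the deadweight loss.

5113.64

In inverse form: demand p = 116 − 0.002q, supply p = 57 + 0.02q.
Competitive equilibrium: 116 − 0.002q = 57 + 0.02q → q* = 2681.8182, p* = 110.6364.
At the floor p = 112, quantity demanded = (116 − 112)/0.002 = 2000.
Sellers' marginal cost at q' = 2000: 57 + 0.02·2000 = 97.
Δq = 2681.8182 − 2000 = 681.8182; wedge = 112 − 97 = 15.
DWL = ½ × 681.8182 × 15 = 5113.64.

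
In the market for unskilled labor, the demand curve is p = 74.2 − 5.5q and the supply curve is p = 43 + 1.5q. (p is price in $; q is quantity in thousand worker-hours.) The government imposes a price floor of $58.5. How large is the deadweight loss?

$8.99 thousand

Competitive equilibrium: 74.2 − 5.5q = 43 + 1.5q → q* = 4.4571, p* = 49.6857.
At the floor p = 58.5, quantity demanded = (74.2 − 58.5)/5.5 = 2.8545.
Sellers' marginal cost at q' = 2.8545: 43 + 1.5·2.8545 = 47.2818.
Δq = 4.4571 − 2.8545 = 1.6026; wedge = 58.5 − 47.2818 = 11.2182.
The triangle = ½ × 1.6026 × 11.2182 = $8.99 thousand.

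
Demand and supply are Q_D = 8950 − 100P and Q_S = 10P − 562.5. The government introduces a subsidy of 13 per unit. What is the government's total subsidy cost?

In inverse form: demand P = 89.5 − 0.01Q, supply P = 56.25 + 0.1Q.
Competitive equilibrium: 89.5 − 0.01Q = 56.25 + 0.1Q → Q* = 302.2727, P* = 86.4773.
The subsidy lowers effective supply by 13: P = 43.25 + 0.1Q.
New quantity: 89.5 − 0.01Q = 43.25 + 0.1Q → Q' = 420.4545.
Total subsidy cost = 13 × 420.4545 = 5465.91.

5465.91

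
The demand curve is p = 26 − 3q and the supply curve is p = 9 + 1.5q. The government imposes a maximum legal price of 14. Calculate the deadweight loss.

Competitive equilibrium: 26 − 3q = 9 + 1.5q → q* = 3.7778, p* = 14.6667.
At the ceiling p = 14, quantity supplied = (14 − 9)/1.5 = 3.3333.
Willingness to pay at q' = 3.3333: 26 − 3·3.3333 = 16.0001.
Δq = 3.7778 − 3.3333 = 0.4445; wedge = 16.0001 − 14 = 2.0001.
Welfare loss = ½ × 0.4445 × 2.0001 = 0.44.

0.44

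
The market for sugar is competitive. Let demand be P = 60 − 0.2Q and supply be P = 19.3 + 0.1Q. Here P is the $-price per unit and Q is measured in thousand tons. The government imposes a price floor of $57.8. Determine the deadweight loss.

Competitive equilibrium: 60 − 0.2Q = 19.3 + 0.1Q → Q* = 135.6667, P* = 32.8667.
At the floor P = 57.8, quantity demanded = (60 − 57.8)/0.2 = 11.
Sellers' marginal cost at Q' = 11: 19.3 + 0.1·11 = 20.4.
ΔQ = 135.6667 − 11 = 124.6667; wedge = 57.8 − 20.4 = 37.4.
The triangle = ½ × 124.6667 × 37.4 = $2331.27 thousand.

$2331.27 thousand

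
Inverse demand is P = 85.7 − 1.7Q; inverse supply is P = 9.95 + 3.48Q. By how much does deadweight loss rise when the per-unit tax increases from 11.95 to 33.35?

93.57

Competitive equilibrium: 85.7 − 1.7Q = 9.95 + 3.48Q → Q* = 14.6236, P* = 60.84.
For a per-unit tax t: ΔQ = t/5.18, so DWL = ½·t·(t/5.18) = t²/10.36.
At t = 11.95: DWL = 13.784. At t = 33.35: DWL = 107.357.
Increase = 107.357 − 13.784 = 93.57.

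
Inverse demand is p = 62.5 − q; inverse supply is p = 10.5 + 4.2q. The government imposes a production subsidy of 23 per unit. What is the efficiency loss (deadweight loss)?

Competitive equilibrium: 62.5 − q = 10.5 + 4.2q → q* = 10, p* = 52.5.
The subsidy lowers effective supply by 23: p = 4.2q − 12.5.
New quantity: 62.5 − q = 4.2q − 12.5 → q' = 14.4231.
Overproduction Δq = 14.4231 − 10 = 4.4231; wedge = subsidy = 23.
DWL = ½ × 4.4231 × 23 = 50.87.

50.87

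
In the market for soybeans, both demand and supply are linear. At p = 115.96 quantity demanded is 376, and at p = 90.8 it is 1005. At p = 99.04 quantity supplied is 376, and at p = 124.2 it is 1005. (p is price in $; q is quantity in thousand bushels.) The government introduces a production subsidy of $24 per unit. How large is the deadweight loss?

Demand slope = (90.8 − 115.96)/(1005 − 376) = −0.04, so p = 131 − 0.04q.
Supply slope = (124.2 − 99.04)/(1005 − 376) = 0.04, so p = 84 + 0.04q.
Competitive equilibrium: 131 − 0.04q = 84 + 0.04q → q* = 587.5, p* = 107.5.
The subsidy lowers effective supply by 24: p = 60 + 0.04q.
New quantity: 131 − 0.04q = 60 + 0.04q → q' = 887.5.
Overproduction Δq = 887.5 − 587.5 = 300; wedge = subsidy = 24.
Welfare loss = ½ × 300 × 24 = $3600 thousand.

$3600 thousand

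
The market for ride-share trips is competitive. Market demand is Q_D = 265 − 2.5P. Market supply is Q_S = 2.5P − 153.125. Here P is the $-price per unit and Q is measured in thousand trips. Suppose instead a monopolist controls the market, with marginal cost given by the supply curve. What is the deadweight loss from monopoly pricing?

$139.07 thousand

In inverse form: demand P = 106 − 0.4Q, supply P = 61.25 + 0.4Q.
Competitive equilibrium: 106 − 0.4Q = 61.25 + 0.4Q → Q* = 55.9375, P* = 83.625.
Marginal revenue: MR = 106 − 0.8Q. Set MR = MC: 106 − 0.8Q = 61.25 + 0.4Q → Q_m = 37.2917.
Price P_m = 106 − 0.4·37.2917 = 91.0833; MC(Q_m) = 61.25 + 0.4·37.2917 = 76.1667.
Competitive Q* = 55.9375, so ΔQ = 18.6458; wedge = 91.0833 − 76.1667 = 14.9166.
Deadweight loss = ½ × 18.6458 × 14.9166 = $139.07 thousand.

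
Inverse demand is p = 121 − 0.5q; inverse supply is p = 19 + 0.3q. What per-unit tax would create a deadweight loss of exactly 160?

16

Competitive equilibrium: 121 − 0.5q = 19 + 0.3q → q* = 127.5, p* = 57.25.
A tax t gives Δq = t/0.8 and wedge t, so DWL = t²/1.6.
t²/1.6 = 160 → t² = 256 → t = 16.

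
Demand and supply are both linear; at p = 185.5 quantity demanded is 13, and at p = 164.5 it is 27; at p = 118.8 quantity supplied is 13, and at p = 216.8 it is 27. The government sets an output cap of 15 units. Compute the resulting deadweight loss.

145.30

Demand slope = (164.5 − 185.5)/(27 − 13) = −1.5, so p = 205 − 1.5q.
Supply slope = (216.8 − 118.8)/(27 − 13) = 7, so p = 27.8 + 7q.
Competitive equilibrium: 205 − 1.5q = 27.8 + 7q → q* = 20.8471, p* = 173.7294.
At q = 15: demand price = 205 − 1.5·15 = 182.5; supply price = 27.8 + 7·15 = 132.8.
Δq = 20.8471 − 15 = 5.8471; wedge = 182.5 − 132.8 = 49.7.
Deadweight loss = ½ × 5.8471 × 49.7 = 145.30.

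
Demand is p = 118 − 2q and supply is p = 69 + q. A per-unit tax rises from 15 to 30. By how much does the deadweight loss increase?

112.50

Competitive equilibrium: 118 − 2q = 69 + q → q* = 16.3333, p* = 85.3333.
For a per-unit tax t: Δq = t/3, so DWL = ½·t·(t/3) = t²/6.
At t = 15: DWL = 37.5. At t = 30: DWL = 150.
Increase = 150 − 37.5 = 112.50.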